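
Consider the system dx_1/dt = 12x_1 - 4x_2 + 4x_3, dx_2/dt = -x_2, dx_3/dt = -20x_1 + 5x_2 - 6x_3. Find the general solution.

Coefficient matrix A = [[12, -4, 4], [0, -1, 0], [-20, 5, -6]].
det(A - λI) = 0 gives eigenvalues λ = -1, 4, 2.
For λ=-1: eigenvector (0,1,1).
For λ=4: eigenvector (1,0,-2).
For λ=2: eigenvector (-2,0,5).
General solution: C_1e^(-t)(0,1,1) + C_2e^(4t)(1,0,-2) + C_3e^(2t)(-2,0,5).

x_1(t) = C_2e^(4t) - 2C_3e^(2t), x_2(t) = C_1e^(-t), x_3(t) = C_1e^(-t) - 2C_2e^(4t) + 5C_3e^(2t)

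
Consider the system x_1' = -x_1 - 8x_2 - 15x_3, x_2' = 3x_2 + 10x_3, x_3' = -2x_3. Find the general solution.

x_1(t) = C_1e^(-t) - 2C_2e^(3t) - C_3e^(-2t), x_2(t) = C_2e^(3t) - 2C_3e^(-2t), x_3(t) = C_3e^(-2t)

Coefficient matrix A = [[-1, -8, -15], [0, 3, 10], [0, 0, -2]].
det(A - λI) = 0 gives eigenvalues λ = -1, 3, -2.
For λ=-1: eigenvector (1,0,0).
For λ=3: eigenvector (-2,1,0).
For λ=-2: eigenvector (-1,-2,1).
General solution: C_1e^(-t)(1,0,0) + C_2e^(3t)(-2,1,0) + C_3e^(-2t)(-1,-2,1).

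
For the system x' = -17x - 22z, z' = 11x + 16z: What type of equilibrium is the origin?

saddle

A = [[-17,-22],[11,16]]; det(A-λI) = λ^2 + λ - 30.
λ = 5, -6: opposite signs.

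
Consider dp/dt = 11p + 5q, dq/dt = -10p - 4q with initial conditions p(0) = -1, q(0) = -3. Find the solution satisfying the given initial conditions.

p(t) = -5e^(6t) + 4e^(t), q(t) = 5e^(6t) - 8e^(t)

Coefficient matrix A = [[11, 5], [-10, -4]].
Characteristic polynomial det(A - λI) = λ^2 - 7λ + 6 = 0.
Eigenvalues λ = 6, 1.
For λ=6: (A-λI) row 1 is [5, 5], so an eigenvector is (1, -1).
For λ=1: (A-λI) row 1 is [10, 5], so an eigenvector is (-1, 2).
General solution: C_1e^(6t)(1,-1) + C_2e^(t)(-1,2).
Applying p(0)=-1, q(0)=-3 gives C_1=-5, C_2=-4.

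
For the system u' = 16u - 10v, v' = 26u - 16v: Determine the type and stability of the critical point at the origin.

A = [[16,-10],[26,-16]]; det(A-λI) = λ^2 + 4.
λ = 0 ± 2i: zero real part.

center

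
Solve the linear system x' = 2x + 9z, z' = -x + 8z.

x(t) = 3C_1e^(5t) + 3C_2te^(5t) + 2C_2e^(5t), z(t) = C_1e^(5t) + C_2te^(5t) + C_2e^(5t)

Coefficient matrix A = [[2, 9], [-1, 8]].
Characteristic polynomial det(A - λI) = λ^2 - 10λ + 25 = 0.
Single eigenvalue λ = 5 with algebraic multiplicity 2.
Eigenvector v = (3,1); generalized eigenvector w with (A-λI)w=v is (2,1).
General solution: e^(5t)[C_1·v + C_2·(t·v + w)].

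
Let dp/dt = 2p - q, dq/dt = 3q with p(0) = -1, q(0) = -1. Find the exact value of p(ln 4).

32

A = [[2,-1],[0,3]]; eigenvalues λ = 2, 3.
Eigenvectors: (-1,0) for λ=2, (1,-1) for λ=3.
From the initial condition, c_1 = 2, c_2 = 1.
p(ln 4) = (2)(4^2)(-1) + (1)(4^3)(1) = 32.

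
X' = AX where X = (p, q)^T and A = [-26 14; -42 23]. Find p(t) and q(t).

Coefficient matrix A = [[-26, 14], [-42, 23]].
Characteristic polynomial det(A - λI) = λ^2 + 3λ - 10 = 0.
Eigenvalues λ = -5, 2.
For λ=-5: (A-λI) row 1 is [-21, 14], so an eigenvector is (2, 3).
For λ=2: (A-λI) row 1 is [-28, 14], so an eigenvector is (-1, -2).
General solution: K_1e^(-5t)(2,3) + K_2e^(2t)(-1,-2).

p(t) = 2K_1e^(-5t) - K_2e^(2t), q(t) = 3K_1e^(-5t) - 2K_2e^(2t)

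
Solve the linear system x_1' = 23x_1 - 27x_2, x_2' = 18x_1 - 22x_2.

x_1(t) = -C_1e^(-4t) - 3C_2e^(5t), x_2(t) = -C_1e^(-4t) - 2C_2e^(5t)

Coefficient matrix A = [[23, -27], [18, -22]].
Characteristic polynomial det(A - λI) = λ^2 - λ - 20 = 0.
Eigenvalues λ = -4, 5.
For λ=-4: (A-λI) row 1 is [27, -27], so an eigenvector is (-1, -1).
For λ=5: (A-λI) row 1 is [18, -27], so an eigenvector is (-3, -2).
General solution: C_1e^(-4t)(-1,-1) + C_2e^(5t)(-3,-2).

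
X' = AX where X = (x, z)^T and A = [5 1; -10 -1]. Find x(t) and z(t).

x(t) = -K_1e^(2t)sin(t) + K_2e^(2t)cos(t), z(t) = 3K_1e^(2t)sin(t) - K_1e^(2t)cos(t) - K_2e^(2t)sin(t) - 3K_2e^(2t)cos(t)

Coefficient matrix A = [[5, 1], [-10, -1]].
Characteristic polynomial det(A - λI) = λ^2 - 4λ + 5 = 0.
Eigenvalues λ = 2 ± i (complex conjugate pair).
For λ=2+i: an eigenvector is (0,-1) - i(-1,3) = (0 + i, -1 - 3i).
A real fundamental pair from Re and Im of e^((2+i)t)v: X_1 = e^(2t)(cos(t)·(0,-1) + sin(t)·(-1,3)), X_2 = e^(2t)(sin(t)·(0,-1) - cos(t)·(-1,3)).
General solution: K_1X_1 + K_2X_2.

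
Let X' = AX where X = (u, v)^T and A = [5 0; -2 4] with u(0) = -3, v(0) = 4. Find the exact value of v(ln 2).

160

A = [[5,0],[-2,4]]; eigenvalues λ = 4, 5.
Eigenvectors: (0,1) for λ=4, (1,-2) for λ=5.
From the initial condition, c_1 = -2, c_2 = -3.
v(ln 2) = (-2)(2^4)(1) + (-3)(2^5)(-2) = 160.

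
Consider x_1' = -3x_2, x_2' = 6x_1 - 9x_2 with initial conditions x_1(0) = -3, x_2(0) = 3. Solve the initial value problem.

x_1(t) = -9e^(-3t) + 6e^(-6t), x_2(t) = -9e^(-3t) + 12e^(-6t)

Coefficient matrix A = [[0, -3], [6, -9]].
Characteristic polynomial det(A - λI) = λ^2 + 9λ + 18 = 0.
Eigenvalues λ = -6, -3.
For λ=-6: (A-λI) row 1 is [6, -3], so an eigenvector is (-1, -2).
For λ=-3: (A-λI) row 1 is [3, -3], so an eigenvector is (-1, -1).
General solution: C_1e^(-6t)(-1,-2) + C_2e^(-3t)(-1,-1).
Applying x_1(0)=-3, x_2(0)=3 gives C_1=-6, C_2=9.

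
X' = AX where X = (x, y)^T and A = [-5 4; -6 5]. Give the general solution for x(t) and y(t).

Coefficient matrix A = [[-5, 4], [-6, 5]].
Characteristic polynomial det(A - λI) = λ^2 - 1 = 0.
Eigenvalues λ = -1, 1.
For λ=-1: (A-λI) row 1 is [-4, 4], so an eigenvector is (-1, -1).
For λ=1: (A-λI) row 1 is [-6, 4], so an eigenvector is (-2, -3).
General solution: c_1e^(-t)(-1,-1) + c_2e^(t)(-2,-3).

x(t) = -c_1e^(-t) - 2c_2e^(t), y(t) = -c_1e^(-t) - 3c_2e^(t)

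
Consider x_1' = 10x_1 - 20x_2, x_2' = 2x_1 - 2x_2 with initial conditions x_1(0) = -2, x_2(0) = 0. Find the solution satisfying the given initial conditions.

x_1(t) = -6e^(4t)sin(2t) - 2e^(4t)cos(2t), x_2(t) = -2e^(4t)sin(2t)

Coefficient matrix A = [[10, -20], [2, -2]].
Characteristic polynomial det(A - λI) = λ^2 - 8λ + 20 = 0.
Eigenvalues λ = 4 ± 2i (complex conjugate pair).
For λ=4+2i: an eigenvector is (-3,-1) - i(1,0) = (-3 - i, -1).
A real fundamental pair from Re and Im of e^((4+2i)t)v: X_1 = e^(4t)(cos(2t)·(-3,-1) + sin(2t)·(1,0)), X_2 = e^(4t)(sin(2t)·(-3,-1) - cos(2t)·(1,0)).
General solution: c_1X_1 + c_2X_2.
Applying x_1(0)=-2, x_2(0)=0 gives c_1=0, c_2=2.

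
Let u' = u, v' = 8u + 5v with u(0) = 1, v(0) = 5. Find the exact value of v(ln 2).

A = [[1,0],[8,5]]; eigenvalues λ = 1, 5.
Eigenvectors: (-1,2) for λ=1, (0,1) for λ=5.
From the initial condition, c_1 = -1, c_2 = 7.
v(ln 2) = (-1)(2^1)(2) + (7)(2^5)(1) = 220.

220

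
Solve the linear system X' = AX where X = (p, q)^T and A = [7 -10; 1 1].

p(t) = 3K_1e^(4t)sin(t) + K_1e^(4t)cos(t) + K_2e^(4t)sin(t) - 3K_2e^(4t)cos(t), q(t) = K_1e^(4t)sin(t) - K_2e^(4t)cos(t)

Coefficient matrix A = [[7, -10], [1, 1]].
Characteristic polynomial det(A - λI) = λ^2 - 8λ + 17 = 0.
Eigenvalues λ = 4 ± i (complex conjugate pair).
For λ=4+i: an eigenvector is (1,0) - i(3,1) = (1 - 3i, 0 - i).
A real fundamental pair from Re and Im of e^((4+i)t)v: X_1 = e^(4t)(cos(t)·(1,0) + sin(t)·(3,1)), X_2 = e^(4t)(sin(t)·(1,0) - cos(t)·(3,1)).
General solution: K_1X_1 + K_2X_2.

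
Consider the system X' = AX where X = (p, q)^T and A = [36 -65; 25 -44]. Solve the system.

p(t) = -2c_1e^(-4t)sin(5t) + 3c_1e^(-4t)cos(5t) + 3c_2e^(-4t)sin(5t) + 2c_2e^(-4t)cos(5t), q(t) = -c_1e^(-4t)sin(5t) + 2c_1e^(-4t)cos(5t) + 2c_2e^(-4t)sin(5t) + c_2e^(-4t)cos(5t)

Coefficient matrix A = [[36, -65], [25, -44]].
Characteristic polynomial det(A - λI) = λ^2 + 8λ + 41 = 0.
Eigenvalues λ = -4 ± 5i (complex conjugate pair).
For λ=-4+5i: an eigenvector is (3,2) - i(-2,-1) = (3 + 2i, 2 + i).
A real fundamental pair from Re and Im of e^((-4+5i)t)v: X_1 = e^(-4t)(cos(5t)·(3,2) + sin(5t)·(-2,-1)), X_2 = e^(-4t)(sin(5t)·(3,2) - cos(5t)·(-2,-1)).
General solution: c_1X_1 + c_2X_2.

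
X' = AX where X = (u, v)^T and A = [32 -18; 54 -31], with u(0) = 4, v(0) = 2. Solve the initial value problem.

u(t) = 12e^(5t) - 8e^(-4t), v(t) = 18e^(5t) - 16e^(-4t)

Coefficient matrix A = [[32, -18], [54, -31]].
Characteristic polynomial det(A - λI) = λ^2 - λ - 20 = 0.
Eigenvalues λ = 5, -4.
For λ=5: (A-λI) row 1 is [27, -18], so an eigenvector is (2, 3).
For λ=-4: (A-λI) row 1 is [36, -18], so an eigenvector is (-1, -2).
General solution: K_1e^(5t)(2,3) + K_2e^(-4t)(-1,-2).
Applying u(0)=4, v(0)=2 gives K_1=6, K_2=8.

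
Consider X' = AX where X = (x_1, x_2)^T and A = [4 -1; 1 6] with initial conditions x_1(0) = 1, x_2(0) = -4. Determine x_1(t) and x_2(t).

x_1(t) = 3te^(5t) + e^(5t), x_2(t) = -3te^(5t) - 4e^(5t)

Coefficient matrix A = [[4, -1], [1, 6]].
Characteristic polynomial det(A - λI) = λ^2 - 10λ + 25 = 0.
Single eigenvalue λ = 5 with algebraic multiplicity 2.
Eigenvector v = (1,-1); generalized eigenvector w with (A-λI)w=v is (-1,0).
General solution: e^(5t)[c_1·v + c_2·(t·v + w)].
Applying x_1(0)=1, x_2(0)=-4 gives c_1=4, c_2=3.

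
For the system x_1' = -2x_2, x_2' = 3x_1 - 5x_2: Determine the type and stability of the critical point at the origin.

A = [[0,-2],[3,-5]]; det(A-λI) = λ^2 + 5λ + 6.
λ = -3, -2: both negative.

stable node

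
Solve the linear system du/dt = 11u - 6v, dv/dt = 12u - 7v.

Coefficient matrix A = [[11, -6], [12, -7]].
Characteristic polynomial det(A - λI) = λ^2 - 4λ - 5 = 0.
Eigenvalues λ = -1, 5.
For λ=-1: (A-λI) row 1 is [12, -6], so an eigenvector is (-1, -2).
For λ=5: (A-λI) row 1 is [6, -6], so an eigenvector is (-1, -1).
General solution: K_1e^(-t)(-1,-2) + K_2e^(5t)(-1,-1).

u(t) = -K_1e^(-t) - K_2e^(5t), v(t) = -2K_1e^(-t) - K_2e^(5t)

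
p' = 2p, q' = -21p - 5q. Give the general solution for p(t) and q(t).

Coefficient matrix A = [[2, 0], [-21, -5]].
Characteristic polynomial det(A - λI) = λ^2 + 3λ - 10 = 0.
Eigenvalues λ = 2, -5.
For λ=2: (A-λI) row 2 is [-21, -7], so an eigenvector is (-1, 3).
For λ=-5: (A-λI) row 1 is [7, 0], so an eigenvector is (0, 1).
General solution: c_1e^(2t)(-1,3) + c_2e^(-5t)(0,1).

p(t) = -c_1e^(2t), q(t) = 3c_1e^(2t) + c_2e^(-5t)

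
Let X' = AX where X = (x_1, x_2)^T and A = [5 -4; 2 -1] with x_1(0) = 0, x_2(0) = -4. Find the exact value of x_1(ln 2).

A = [[5,-4],[2,-1]]; eigenvalues λ = 3, 1.
Eigenvectors: (-2,-1) for λ=3, (1,1) for λ=1.
From the initial condition, c_1 = -4, c_2 = -8.
x_1(ln 2) = (-4)(2^3)(-2) + (-8)(2^1)(1) = 48.

48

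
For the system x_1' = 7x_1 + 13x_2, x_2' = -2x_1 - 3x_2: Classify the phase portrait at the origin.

A = [[7,13],[-2,-3]]; det(A-λI) = λ^2 - 4λ + 5.
λ = 2 ± i: positive real part.

unstable spiral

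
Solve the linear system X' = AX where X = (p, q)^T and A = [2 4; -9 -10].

p(t) = -2K_1e^(-4t) - 2K_2te^(-4t) - K_2e^(-4t), q(t) = 3K_1e^(-4t) + 3K_2te^(-4t) + K_2e^(-4t)

Coefficient matrix A = [[2, 4], [-9, -10]].
Characteristic polynomial det(A - λI) = λ^2 + 8λ + 16 = 0.
Single eigenvalue λ = -4 with algebraic multiplicity 2.
Eigenvector v = (-2,3); generalized eigenvector w with (A-λI)w=v is (-1,1).
General solution: e^(-4t)[K_1·v + K_2·(t·v + w)].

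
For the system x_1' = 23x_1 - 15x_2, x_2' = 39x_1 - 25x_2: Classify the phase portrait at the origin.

stable spiral

A = [[23,-15],[39,-25]]; det(A-λI) = λ^2 + 2λ + 10.
λ = -1 ± 3i: negative real part.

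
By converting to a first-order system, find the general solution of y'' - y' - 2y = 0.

y(t) = c_1e^(-t) + c_2e^(2t)

Let x_1 = y, x_2 = y'. Then x_1' = x_2 and x_2' = 2x_1 + x_2.
A = [[0,1],[2,1]]; det(A-λI) = λ^2 - λ - 2.
Eigenvalues λ = -1, 2 with eigenvectors (1,-1), (1,2).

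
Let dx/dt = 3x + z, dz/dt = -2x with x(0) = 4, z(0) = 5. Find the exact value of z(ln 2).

-16

A = [[3,1],[-2,0]]; eigenvalues λ = 2, 1.
Eigenvectors: (-1,1) for λ=2, (1,-2) for λ=1.
From the initial condition, c_1 = -13, c_2 = -9.
z(ln 2) = (-13)(2^2)(1) + (-9)(2^1)(-2) = -16.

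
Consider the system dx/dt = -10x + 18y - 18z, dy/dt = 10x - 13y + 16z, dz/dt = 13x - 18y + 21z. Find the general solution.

Coefficient matrix A = [[-10, 18, -18], [10, -13, 16], [13, -18, 21]].
det(A - λI) = 0 gives eigenvalues λ = -4, -1, 3.
For λ=-4: eigenvector (-3,2,3).
For λ=-1: eigenvector (-2,1,2).
For λ=3: eigenvector (0,1,1).
General solution: K_1e^(-4t)(-3,2,3) + K_2e^(-t)(-2,1,2) + K_3e^(3t)(0,1,1).

x(t) = -3K_1e^(-4t) - 2K_2e^(-t), y(t) = 2K_1e^(-4t) + K_2e^(-t) + K_3e^(3t), z(t) = 3K_1e^(-4t) + 2K_2e^(-t) + K_3e^(3t)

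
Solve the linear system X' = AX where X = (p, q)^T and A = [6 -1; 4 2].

p(t) = K_1e^(4t) + K_2te^(4t) + K_2e^(4t), q(t) = 2K_1e^(4t) + 2K_2te^(4t) + K_2e^(4t)

Coefficient matrix A = [[6, -1], [4, 2]].
Characteristic polynomial det(A - λI) = λ^2 - 8λ + 16 = 0.
Single eigenvalue λ = 4 with algebraic multiplicity 2.
Eigenvector v = (1,2); generalized eigenvector w with (A-λI)w=v is (1,1).
General solution: e^(4t)[K_1·v + K_2·(t·v + w)].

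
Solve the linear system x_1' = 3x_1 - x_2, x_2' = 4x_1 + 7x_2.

x_1(t) = -K_1e^(5t) - K_2te^(5t) - K_2e^(5t), x_2(t) = 2K_1e^(5t) + 2K_2te^(5t) + 3K_2e^(5t)

Coefficient matrix A = [[3, -1], [4, 7]].
Characteristic polynomial det(A - λI) = λ^2 - 10λ + 25 = 0.
Single eigenvalue λ = 5 with algebraic multiplicity 2.
Eigenvector v = (-1,2); generalized eigenvector w with (A-λI)w=v is (-1,3).
General solution: e^(5t)[K_1·v + K_2·(t·v + w)].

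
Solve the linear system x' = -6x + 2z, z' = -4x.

Coefficient matrix A = [[-6, 2], [-4, 0]].
Characteristic polynomial det(A - λI) = λ^2 + 6λ + 8 = 0.
Eigenvalues λ = -2, -4.
For λ=-2: (A-λI) row 1 is [-4, 2], so an eigenvector is (-1, -2).
For λ=-4: (A-λI) row 1 is [-2, 2], so an eigenvector is (-1, -1).
General solution: K_1e^(-2t)(-1,-2) + K_2e^(-4t)(-1,-1).

x(t) = -K_1e^(-2t) - K_2e^(-4t), z(t) = -2K_1e^(-2t) - K_2e^(-4t)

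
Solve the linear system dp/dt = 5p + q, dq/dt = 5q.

Coefficient matrix A = [[5, 1], [0, 5]].
Characteristic polynomial det(A - λI) = λ^2 - 10λ + 25 = 0.
Single eigenvalue λ = 5 with algebraic multiplicity 2.
Eigenvector v = (1,0); generalized eigenvector w with (A-λI)w=v is (-3,1).
General solution: e^(5t)[K_1·v + K_2·(t·v + w)].

p(t) = K_1e^(5t) + K_2te^(5t) - 3K_2e^(5t), q(t) = K_2e^(5t)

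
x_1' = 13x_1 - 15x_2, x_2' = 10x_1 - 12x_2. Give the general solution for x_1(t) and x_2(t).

Coefficient matrix A = [[13, -15], [10, -12]].
Characteristic polynomial det(A - λI) = λ^2 - λ - 6 = 0.
Eigenvalues λ = -2, 3.
For λ=-2: (A-λI) row 1 is [15, -15], so an eigenvector is (-1, -1).
For λ=3: (A-λI) row 1 is [10, -15], so an eigenvector is (-3, -2).
General solution: C_1e^(-2t)(-1,-1) + C_2e^(3t)(-3,-2).

x_1(t) = -C_1e^(-2t) - 3C_2e^(3t), x_2(t) = -C_1e^(-2t) - 2C_2e^(3t)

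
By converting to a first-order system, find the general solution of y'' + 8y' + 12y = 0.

y(t) = c_1e^(-2t) + c_2e^(-6t)

Let x_1 = y, x_2 = y'. Then x_1' = x_2 and x_2' = -12x_1 - 8x_2.
A = [[0,1],[-12,-8]]; det(A-λI) = λ^2 + 8λ + 12.
Eigenvalues λ = -2, -6 with eigenvectors (1,-2), (1,-6).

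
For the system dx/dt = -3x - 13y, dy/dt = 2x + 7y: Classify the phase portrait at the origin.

A = [[-3,-13],[2,7]]; det(A-λI) = λ^2 - 4λ + 5.
λ = 2 ± i: positive real part.

unstable spiral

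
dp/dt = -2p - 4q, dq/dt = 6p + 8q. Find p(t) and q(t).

p(t) = c_1e^(2t) + 2c_2e^(4t), q(t) = -c_1e^(2t) - 3c_2e^(4t)

Coefficient matrix A = [[-2, -4], [6, 8]].
Characteristic polynomial det(A - λI) = λ^2 - 6λ + 8 = 0.
Eigenvalues λ = 2, 4.
For λ=2: (A-λI) row 1 is [-4, -4], so an eigenvector is (1, -1).
For λ=4: (A-λI) row 1 is [-6, -4], so an eigenvector is (2, -3).
General solution: c_1e^(2t)(1,-1) + c_2e^(4t)(2,-3).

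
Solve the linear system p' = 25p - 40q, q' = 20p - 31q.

p(t) = 3c_1e^(-3t)sin(4t) - c_1e^(-3t)cos(4t) - c_2e^(-3t)sin(4t) - 3c_2e^(-3t)cos(4t), q(t) = 2c_1e^(-3t)sin(4t) - c_1e^(-3t)cos(4t) - c_2e^(-3t)sin(4t) - 2c_2e^(-3t)cos(4t)

Coefficient matrix A = [[25, -40], [20, -31]].
Characteristic polynomial det(A - λI) = λ^2 + 6λ + 25 = 0.
Eigenvalues λ = -3 ± 4i (complex conjugate pair).
For λ=-3+4i: an eigenvector is (-1,-1) - i(3,2) = (-1 - 3i, -1 - 2i).
A real fundamental pair from Re and Im of e^((-3+4i)t)v: X_1 = e^(-3t)(cos(4t)·(-1,-1) + sin(4t)·(3,2)), X_2 = e^(-3t)(sin(4t)·(-1,-1) - cos(4t)·(3,2)).
General solution: c_1X_1 + c_2X_2.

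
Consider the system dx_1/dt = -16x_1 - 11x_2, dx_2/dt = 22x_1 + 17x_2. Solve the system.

Coefficient matrix A = [[-16, -11], [22, 17]].
Characteristic polynomial det(A - λI) = λ^2 - λ - 30 = 0.
Eigenvalues λ = 6, -5.
For λ=6: (A-λI) row 1 is [-22, -11], so an eigenvector is (-1, 2).
For λ=-5: (A-λI) row 1 is [-11, -11], so an eigenvector is (-1, 1).
General solution: c_1e^(6t)(-1,2) + c_2e^(-5t)(-1,1).

x_1(t) = -c_1e^(6t) - c_2e^(-5t), x_2(t) = 2c_1e^(6t) + c_2e^(-5t)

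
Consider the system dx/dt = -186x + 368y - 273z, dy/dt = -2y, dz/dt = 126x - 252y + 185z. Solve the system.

x(t) = 3c_1e^(-4t) + 2c_2e^(-2t) - 13c_3e^(3t), y(t) = c_2e^(-2t), z(t) = -2c_1e^(-4t) + 9c_3e^(3t)

Coefficient matrix A = [[-186, 368, -273], [0, -2, 0], [126, -252, 185]].
det(A - λI) = 0 gives eigenvalues λ = -4, -2, 3.
For λ=-4: eigenvector (3,0,-2).
For λ=-2: eigenvector (2,1,0).
For λ=3: eigenvector (-13,0,9).
General solution: c_1e^(-4t)(3,0,-2) + c_2e^(-2t)(2,1,0) + c_3e^(3t)(-13,0,9).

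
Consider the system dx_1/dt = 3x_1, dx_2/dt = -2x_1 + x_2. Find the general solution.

x_1(t) = -K_2e^(3t), x_2(t) = K_1e^(t) + K_2e^(3t)

Coefficient matrix A = [[3, 0], [-2, 1]].
Characteristic polynomial det(A - λI) = λ^2 - 4λ + 3 = 0.
Eigenvalues λ = 1, 3.
For λ=1: (A-λI) row 1 is [2, 0], so an eigenvector is (0, 1).
For λ=3: (A-λI) row 2 is [-2, -2], so an eigenvector is (-1, 1).
General solution: K_1e^(t)(0,1) + K_2e^(3t)(-1,1).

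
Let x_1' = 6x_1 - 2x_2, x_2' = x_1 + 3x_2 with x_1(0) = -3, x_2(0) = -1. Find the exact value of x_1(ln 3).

A = [[6,-2],[1,3]]; eigenvalues λ = 5, 4.
Eigenvectors: (2,1) for λ=5, (1,1) for λ=4.
From the initial condition, c_1 = -2, c_2 = 1.
x_1(ln 3) = (-2)(3^5)(2) + (1)(3^4)(1) = -891.

-891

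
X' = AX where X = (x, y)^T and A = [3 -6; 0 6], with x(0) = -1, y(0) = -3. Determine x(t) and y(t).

x(t) = 6e^(6t) - 7e^(3t), y(t) = -3e^(6t)

Coefficient matrix A = [[3, -6], [0, 6]].
Characteristic polynomial det(A - λI) = λ^2 - 9λ + 18 = 0.
Eigenvalues λ = 3, 6.
For λ=3: (A-λI) row 1 is [0, -6], so an eigenvector is (-1, 0).
For λ=6: (A-λI) row 1 is [-3, -6], so an eigenvector is (-2, 1).
General solution: K_1e^(3t)(-1,0) + K_2e^(6t)(-2,1).
Applying x(0)=-1, y(0)=-3 gives K_1=7, K_2=-3.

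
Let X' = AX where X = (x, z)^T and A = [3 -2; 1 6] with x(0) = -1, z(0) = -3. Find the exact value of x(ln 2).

A = [[3,-2],[1,6]]; eigenvalues λ = 4, 5.
Eigenvectors: (-2,1) for λ=4, (1,-1) for λ=5.
From the initial condition, c_1 = 4, c_2 = 7.
x(ln 2) = (4)(2^4)(-2) + (7)(2^5)(1) = 96.

96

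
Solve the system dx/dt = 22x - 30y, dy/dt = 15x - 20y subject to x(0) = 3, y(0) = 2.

Coefficient matrix A = [[22, -30], [15, -20]].
Characteristic polynomial det(A - λI) = λ^2 - 2λ + 10 = 0.
Eigenvalues λ = 1 ± 3i (complex conjugate pair).
For λ=1+3i: an eigenvector is (3,2) - i(1,1) = (3 - i, 2 - i).
A real fundamental pair from Re and Im of e^((1+3i)t)v: X_1 = e^(t)(cos(3t)·(3,2) + sin(3t)·(1,1)), X_2 = e^(t)(sin(3t)·(3,2) - cos(3t)·(1,1)).
General solution: C_1X_1 + C_2X_2.
Applying x(0)=3, y(0)=2 gives C_1=1, C_2=0.

x(t) = e^(t)sin(3t) + 3e^(t)cos(3t), y(t) = e^(t)sin(3t) + 2e^(t)cos(3t)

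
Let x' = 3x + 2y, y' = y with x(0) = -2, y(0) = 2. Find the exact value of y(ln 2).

A = [[3,2],[0,1]]; eigenvalues λ = 1, 3.
Eigenvectors: (1,-1) for λ=1, (1,0) for λ=3.
From the initial condition, c_1 = -2, c_2 = 0.
y(ln 2) = (-2)(2^1)(-1) + (0)(2^3)(0) = 4.

4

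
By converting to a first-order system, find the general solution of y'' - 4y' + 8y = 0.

y(t) = C_1e^(2t)cos(2t) + C_2e^(2t)sin(2t)

Let x_1 = y, x_2 = y'. Then x_1' = x_2 and x_2' = -8x_1 + 4x_2.
A = [[0,1],[-8,4]]; det(A-λI) = λ^2 - 4λ + 8.
Eigenvalues λ = 2 ± 2i.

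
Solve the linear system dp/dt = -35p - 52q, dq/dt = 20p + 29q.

Coefficient matrix A = [[-35, -52], [20, 29]].
Characteristic polynomial det(A - λI) = λ^2 + 6λ + 25 = 0.
Eigenvalues λ = -3 ± 4i (complex conjugate pair).
For λ=-3+4i: an eigenvector is (-3,2) - i(-2,1) = (-3 + 2i, 2 - i).
A real fundamental pair from Re and Im of e^((-3+4i)t)v: X_1 = e^(-3t)(cos(4t)·(-3,2) + sin(4t)·(-2,1)), X_2 = e^(-3t)(sin(4t)·(-3,2) - cos(4t)·(-2,1)).
General solution: K_1X_1 + K_2X_2.

p(t) = -2K_1e^(-3t)sin(4t) - 3K_1e^(-3t)cos(4t) - 3K_2e^(-3t)sin(4t) + 2K_2e^(-3t)cos(4t), q(t) = K_1e^(-3t)sin(4t) + 2K_1e^(-3t)cos(4t) + 2K_2e^(-3t)sin(4t) - K_2e^(-3t)cos(4t)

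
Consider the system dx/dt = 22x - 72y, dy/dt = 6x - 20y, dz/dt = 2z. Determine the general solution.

Coefficient matrix A = [[22, -72, 0], [6, -20, 0], [0, 0, 2]].
det(A - λI) = 0 gives eigenvalues λ = 2, -2, 4.
For λ=2: eigenvector (0,0,1).
For λ=-2: eigenvector (3,1,0).
For λ=4: eigenvector (4,1,0).
General solution: C_1e^(2t)(0,0,1) + C_2e^(-2t)(3,1,0) + C_3e^(4t)(4,1,0).

x(t) = 3C_2e^(-2t) + 4C_3e^(4t), y(t) = C_2e^(-2t) + C_3e^(4t), z(t) = C_1e^(2t)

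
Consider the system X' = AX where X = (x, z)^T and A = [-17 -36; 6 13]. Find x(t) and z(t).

x(t) = -3K_1e^(-5t) + 2K_2e^(t), z(t) = K_1e^(-5t) - K_2e^(t)

Coefficient matrix A = [[-17, -36], [6, 13]].
Characteristic polynomial det(A - λI) = λ^2 + 4λ - 5 = 0.
Eigenvalues λ = -5, 1.
For λ=-5: (A-λI) row 1 is [-12, -36], so an eigenvector is (-3, 1).
For λ=1: (A-λI) row 1 is [-18, -36], so an eigenvector is (2, -1).
General solution: K_1e^(-5t)(-3,1) + K_2e^(t)(2,-1).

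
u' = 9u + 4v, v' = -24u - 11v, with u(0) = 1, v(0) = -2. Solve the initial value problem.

u(t) = e^(t), v(t) = -2e^(t)

Coefficient matrix A = [[9, 4], [-24, -11]].
Characteristic polynomial det(A - λI) = λ^2 + 2λ - 3 = 0.
Eigenvalues λ = 1, -3.
For λ=1: (A-λI) row 1 is [8, 4], so an eigenvector is (1, -2).
For λ=-3: (A-λI) row 1 is [12, 4], so an eigenvector is (1, -3).
General solution: c_1e^(t)(1,-2) + c_2e^(-3t)(1,-3).
Applying u(0)=1, v(0)=-2 gives c_1=1, c_2=0.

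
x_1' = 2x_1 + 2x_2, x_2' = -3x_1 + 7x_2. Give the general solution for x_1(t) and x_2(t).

x_1(t) = 2c_1e^(5t) - c_2e^(4t), x_2(t) = 3c_1e^(5t) - c_2e^(4t)

Coefficient matrix A = [[2, 2], [-3, 7]].
Characteristic polynomial det(A - λI) = λ^2 - 9λ + 20 = 0.
Eigenvalues λ = 5, 4.
For λ=5: (A-λI) row 1 is [-3, 2], so an eigenvector is (2, 3).
For λ=4: (A-λI) row 1 is [-2, 2], so an eigenvector is (-1, -1).
General solution: c_1e^(5t)(2,3) + c_2e^(4t)(-1,-1).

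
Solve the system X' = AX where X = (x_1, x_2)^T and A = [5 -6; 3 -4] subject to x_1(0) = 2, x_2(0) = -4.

Coefficient matrix A = [[5, -6], [3, -4]].
Characteristic polynomial det(A - λI) = λ^2 - λ - 2 = 0.
Eigenvalues λ = 2, -1.
For λ=2: (A-λI) row 1 is [3, -6], so an eigenvector is (-2, -1).
For λ=-1: (A-λI) row 1 is [6, -6], so an eigenvector is (-1, -1).
General solution: C_1e^(2t)(-2,-1) + C_2e^(-t)(-1,-1).
Applying x_1(0)=2, x_2(0)=-4 gives C_1=-6, C_2=10.

x_1(t) = 12e^(2t) - 10e^(-t), x_2(t) = 6e^(2t) - 10e^(-t)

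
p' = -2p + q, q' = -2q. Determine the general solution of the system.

Coefficient matrix A = [[-2, 1], [0, -2]].
Characteristic polynomial det(A - λI) = λ^2 + 4λ + 4 = 0.
Single eigenvalue λ = -2 with algebraic multiplicity 2.
Eigenvector v = (-1,0); generalized eigenvector w with (A-λI)w=v is (-3,-1).
General solution: e^(-2t)[C_1·v + C_2·(t·v + w)].

p(t) = -C_1e^(-2t) - C_2te^(-2t) - 3C_2e^(-2t), q(t) = -C_2e^(-2t)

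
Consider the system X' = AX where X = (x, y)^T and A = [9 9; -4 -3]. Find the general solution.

x(t) = -3c_1e^(3t) - 3c_2te^(3t) - 2c_2e^(3t), y(t) = 2c_1e^(3t) + 2c_2te^(3t) + c_2e^(3t)

Coefficient matrix A = [[9, 9], [-4, -3]].
Characteristic polynomial det(A - λI) = λ^2 - 6λ + 9 = 0.
Single eigenvalue λ = 3 with algebraic multiplicity 2.
Eigenvector v = (-3,2); generalized eigenvector w with (A-λI)w=v is (-2,1).
General solution: e^(3t)[c_1·v + c_2·(t·v + w)].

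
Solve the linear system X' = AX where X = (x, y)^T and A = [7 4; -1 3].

Coefficient matrix A = [[7, 4], [-1, 3]].
Characteristic polynomial det(A - λI) = λ^2 - 10λ + 25 = 0.
Single eigenvalue λ = 5 with algebraic multiplicity 2.
Eigenvector v = (-2,1); generalized eigenvector w with (A-λI)w=v is (-3,1).
General solution: e^(5t)[C_1·v + C_2·(t·v + w)].

x(t) = -2C_1e^(5t) - 2C_2te^(5t) - 3C_2e^(5t), y(t) = C_1e^(5t) + C_2te^(5t) + C_2e^(5t)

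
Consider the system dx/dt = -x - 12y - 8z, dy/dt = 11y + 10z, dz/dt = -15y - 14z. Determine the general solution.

x(t) = -2c_2e^(t) + c_3e^(-t), y(t) = -2c_1e^(-4t) + c_2e^(t), z(t) = 3c_1e^(-4t) - c_2e^(t)

Coefficient matrix A = [[-1, -12, -8], [0, 11, 10], [0, -15, -14]].
det(A - λI) = 0 gives eigenvalues λ = -4, 1, -1.
For λ=-4: eigenvector (0,-2,3).
For λ=1: eigenvector (-2,1,-1).
For λ=-1: eigenvector (1,0,0).
General solution: c_1e^(-4t)(0,-2,3) + c_2e^(t)(-2,1,-1) + c_3e^(-t)(1,0,0).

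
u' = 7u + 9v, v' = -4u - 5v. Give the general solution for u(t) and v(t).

u(t) = -3C_1e^(t) - 3C_2te^(t) - 2C_2e^(t), v(t) = 2C_1e^(t) + 2C_2te^(t) + C_2e^(t)

Coefficient matrix A = [[7, 9], [-4, -5]].
Characteristic polynomial det(A - λI) = λ^2 - 2λ + 1 = 0.
Single eigenvalue λ = 1 with algebraic multiplicity 2.
Eigenvector v = (-3,2); generalized eigenvector w with (A-λI)w=v is (-2,1).
General solution: e^(t)[C_1·v + C_2·(t·v + w)].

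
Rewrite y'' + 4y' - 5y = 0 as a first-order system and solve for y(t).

y(t) = c_1e^(t) + c_2e^(-5t)

Let x_1 = y, x_2 = y'. Then x_1' = x_2 and x_2' = 5x_1 - 4x_2.
A = [[0,1],[5,-4]]; det(A-λI) = λ^2 + 4λ - 5.
Eigenvalues λ = 1, -5 with eigenvectors (1,1), (1,-5).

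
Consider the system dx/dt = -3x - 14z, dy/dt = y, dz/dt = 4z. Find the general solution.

x(t) = 2c_1e^(4t) + c_3e^(-3t), y(t) = c_2e^(t), z(t) = -c_1e^(4t)

Coefficient matrix A = [[-3, 0, -14], [0, 1, 0], [0, 0, 4]].
det(A - λI) = 0 gives eigenvalues λ = 4, 1, -3.
For λ=4: eigenvector (2,0,-1).
For λ=1: eigenvector (0,1,0).
For λ=-3: eigenvector (1,0,0).
General solution: c_1e^(4t)(2,0,-1) + c_2e^(t)(0,1,0) + c_3e^(-3t)(1,0,0).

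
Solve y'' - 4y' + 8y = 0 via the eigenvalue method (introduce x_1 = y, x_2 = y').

Let x_1 = y, x_2 = y'. Then x_1' = x_2 and x_2' = -8x_1 + 4x_2.
A = [[0,1],[-8,4]]; det(A-λI) = λ^2 - 4λ + 8.
Eigenvalues λ = 2 ± 2i.

y(t) = c_1e^(2t)cos(2t) + c_2e^(2t)sin(2t)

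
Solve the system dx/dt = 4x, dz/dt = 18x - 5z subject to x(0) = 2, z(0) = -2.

Coefficient matrix A = [[4, 0], [18, -5]].
Characteristic polynomial det(A - λI) = λ^2 + λ - 20 = 0.
Eigenvalues λ = -5, 4.
For λ=-5: (A-λI) row 1 is [9, 0], so an eigenvector is (0, 1).
For λ=4: (A-λI) row 2 is [18, -9], so an eigenvector is (1, 2).
General solution: C_1e^(-5t)(0,1) + C_2e^(4t)(1,2).
Applying x(0)=2, z(0)=-2 gives C_1=-6, C_2=2.

x(t) = 2e^(4t), z(t) = 4e^(4t) - 6e^(-5t)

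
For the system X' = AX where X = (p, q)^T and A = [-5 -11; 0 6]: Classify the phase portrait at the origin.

A = [[-5,-11],[0,6]]; det(A-λI) = λ^2 - λ - 30.
λ = -5, 6: opposite signs.

saddle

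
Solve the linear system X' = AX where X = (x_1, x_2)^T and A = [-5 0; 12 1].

Coefficient matrix A = [[-5, 0], [12, 1]].
Characteristic polynomial det(A - λI) = λ^2 + 4λ - 5 = 0.
Eigenvalues λ = 1, -5.
For λ=1: (A-λI) row 1 is [-6, 0], so an eigenvector is (0, 1).
For λ=-5: (A-λI) row 2 is [12, 6], so an eigenvector is (-1, 2).
General solution: C_1e^(t)(0,1) + C_2e^(-5t)(-1,2).

x_1(t) = -C_2e^(-5t), x_2(t) = C_1e^(t) + 2C_2e^(-5t)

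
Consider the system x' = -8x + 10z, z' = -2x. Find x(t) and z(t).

Coefficient matrix A = [[-8, 10], [-2, 0]].
Characteristic polynomial det(A - λI) = λ^2 + 8λ + 20 = 0.
Eigenvalues λ = -4 ± 2i (complex conjugate pair).
For λ=-4+2i: an eigenvector is (2,1) - i(1,0) = (2 - i, 1).
A real fundamental pair from Re and Im of e^((-4+2i)t)v: X_1 = e^(-4t)(cos(2t)·(2,1) + sin(2t)·(1,0)), X_2 = e^(-4t)(sin(2t)·(2,1) - cos(2t)·(1,0)).
General solution: c_1X_1 + c_2X_2.

x(t) = c_1e^(-4t)sin(2t) + 2c_1e^(-4t)cos(2t) + 2c_2e^(-4t)sin(2t) - c_2e^(-4t)cos(2t), z(t) = c_1e^(-4t)cos(2t) + c_2e^(-4t)sin(2t)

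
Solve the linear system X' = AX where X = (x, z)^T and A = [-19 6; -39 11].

Coefficient matrix A = [[-19, 6], [-39, 11]].
Characteristic polynomial det(A - λI) = λ^2 + 8λ + 25 = 0.
Eigenvalues λ = -4 ± 3i (complex conjugate pair).
For λ=-4+3i: an eigenvector is (1,2) - i(-1,-3) = (1 + i, 2 + 3i).
A real fundamental pair from Re and Im of e^((-4+3i)t)v: X_1 = e^(-4t)(cos(3t)·(1,2) + sin(3t)·(-1,-3)), X_2 = e^(-4t)(sin(3t)·(1,2) - cos(3t)·(-1,-3)).
General solution: C_1X_1 + C_2X_2.

x(t) = -C_1e^(-4t)sin(3t) + C_1e^(-4t)cos(3t) + C_2e^(-4t)sin(3t) + C_2e^(-4t)cos(3t), z(t) = -3C_1e^(-4t)sin(3t) + 2C_1e^(-4t)cos(3t) + 2C_2e^(-4t)sin(3t) + 3C_2e^(-4t)cos(3t)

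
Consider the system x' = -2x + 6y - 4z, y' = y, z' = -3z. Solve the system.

Coefficient matrix A = [[-2, 6, -4], [0, 1, 0], [0, 0, -3]].
det(A - λI) = 0 gives eigenvalues λ = 1, -2, -3.
For λ=1: eigenvector (2,1,0).
For λ=-2: eigenvector (1,0,0).
For λ=-3: eigenvector (4,0,1).
General solution: K_1e^(t)(2,1,0) + K_2e^(-2t)(1,0,0) + K_3e^(-3t)(4,0,1).

x(t) = 2K_1e^(t) + K_2e^(-2t) + 4K_3e^(-3t), y(t) = K_1e^(t), z(t) = K_3e^(-3t)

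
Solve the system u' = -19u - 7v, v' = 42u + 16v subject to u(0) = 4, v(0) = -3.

u(t) = -5e^(2t) + 9e^(-5t), v(t) = 15e^(2t) - 18e^(-5t)

Coefficient matrix A = [[-19, -7], [42, 16]].
Characteristic polynomial det(A - λI) = λ^2 + 3λ - 10 = 0.
Eigenvalues λ = 2, -5.
For λ=2: (A-λI) row 1 is [-21, -7], so an eigenvector is (-1, 3).
For λ=-5: (A-λI) row 1 is [-14, -7], so an eigenvector is (-1, 2).
General solution: c_1e^(2t)(-1,3) + c_2e^(-5t)(-1,2).
Applying u(0)=4, v(0)=-3 gives c_1=5, c_2=-9.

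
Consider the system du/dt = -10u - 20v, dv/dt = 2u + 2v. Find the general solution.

u(t) = 3C_1e^(-4t)sin(2t) - C_1e^(-4t)cos(2t) - C_2e^(-4t)sin(2t) - 3C_2e^(-4t)cos(2t), v(t) = -C_1e^(-4t)sin(2t) + C_2e^(-4t)cos(2t)

Coefficient matrix A = [[-10, -20], [2, 2]].
Characteristic polynomial det(A - λI) = λ^2 + 8λ + 20 = 0.
Eigenvalues λ = -4 ± 2i (complex conjugate pair).
For λ=-4+2i: an eigenvector is (-1,0) - i(3,-1) = (-1 - 3i, 0 + i).
A real fundamental pair from Re and Im of e^((-4+2i)t)v: X_1 = e^(-4t)(cos(2t)·(-1,0) + sin(2t)·(3,-1)), X_2 = e^(-4t)(sin(2t)·(-1,0) - cos(2t)·(3,-1)).
General solution: C_1X_1 + C_2X_2.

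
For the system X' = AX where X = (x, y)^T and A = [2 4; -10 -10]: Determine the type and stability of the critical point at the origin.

stable spiral

A = [[2,4],[-10,-10]]; det(A-λI) = λ^2 + 8λ + 20.
λ = -4 ± 2i: negative real part.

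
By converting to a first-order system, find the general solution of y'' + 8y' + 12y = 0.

y(t) = C_1e^(-6t) + C_2e^(-2t)

Let x_1 = y, x_2 = y'. Then x_1' = x_2 and x_2' = -12x_1 - 8x_2.
A = [[0,1],[-12,-8]]; det(A-λI) = λ^2 + 8λ + 12.
Eigenvalues λ = -6, -2 with eigenvectors (1,-6), (1,-2).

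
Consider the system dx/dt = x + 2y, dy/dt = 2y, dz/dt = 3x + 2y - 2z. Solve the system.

x(t) = 2K_1e^(2t) + K_3e^(t), y(t) = K_1e^(2t), z(t) = 2K_1e^(2t) - K_2e^(-2t) + K_3e^(t)

Coefficient matrix A = [[1, 2, 0], [0, 2, 0], [3, 2, -2]].
det(A - λI) = 0 gives eigenvalues λ = 2, -2, 1.
For λ=2: eigenvector (2,1,2).
For λ=-2: eigenvector (0,0,-1).
For λ=1: eigenvector (1,0,1).
General solution: K_1e^(2t)(2,1,2) + K_2e^(-2t)(0,0,-1) + K_3e^(t)(1,0,1).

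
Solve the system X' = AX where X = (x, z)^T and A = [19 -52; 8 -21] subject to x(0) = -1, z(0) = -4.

Coefficient matrix A = [[19, -52], [8, -21]].
Characteristic polynomial det(A - λI) = λ^2 + 2λ + 17 = 0.
Eigenvalues λ = -1 ± 4i (complex conjugate pair).
For λ=-1+4i: an eigenvector is (-2,-1) - i(3,1) = (-2 - 3i, -1 - i).
A real fundamental pair from Re and Im of e^((-1+4i)t)v: X_1 = e^(-t)(cos(4t)·(-2,-1) + sin(4t)·(3,1)), X_2 = e^(-t)(sin(4t)·(-2,-1) - cos(4t)·(3,1)).
General solution: c_1X_1 + c_2X_2.
Applying x(0)=-1, z(0)=-4 gives c_1=11, c_2=-7.

x(t) = 47e^(-t)sin(4t) - e^(-t)cos(4t), z(t) = 18e^(-t)sin(4t) - 4e^(-t)cos(4t)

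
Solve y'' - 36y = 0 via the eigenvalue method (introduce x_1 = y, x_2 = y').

y(t) = K_1e^(-6t) + K_2e^(6t)

Let x_1 = y, x_2 = y'. Then x_1' = x_2 and x_2' = 36x_1.
A = [[0,1],[36,0]]; det(A-λI) = λ^2 - 36.
Eigenvalues λ = -6, 6 with eigenvectors (1,-6), (1,6).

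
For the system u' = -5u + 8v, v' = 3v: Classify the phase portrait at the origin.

saddle

A = [[-5,8],[0,3]]; det(A-λI) = λ^2 + 2λ - 15.
λ = 3, -5: opposite signs.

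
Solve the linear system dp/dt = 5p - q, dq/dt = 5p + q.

Coefficient matrix A = [[5, -1], [5, 1]].
Characteristic polynomial det(A - λI) = λ^2 - 6λ + 10 = 0.
Eigenvalues λ = 3 ± i (complex conjugate pair).
For λ=3+i: an eigenvector is (0,-1) - i(1,2) = (0 - i, -1 - 2i).
A real fundamental pair from Re and Im of e^((3+i)t)v: X_1 = e^(3t)(cos(t)·(0,-1) + sin(t)·(1,2)), X_2 = e^(3t)(sin(t)·(0,-1) - cos(t)·(1,2)).
General solution: K_1X_1 + K_2X_2.

p(t) = K_1e^(3t)sin(t) - K_2e^(3t)cos(t), q(t) = 2K_1e^(3t)sin(t) - K_1e^(3t)cos(t) - K_2e^(3t)sin(t) - 2K_2e^(3t)cos(t)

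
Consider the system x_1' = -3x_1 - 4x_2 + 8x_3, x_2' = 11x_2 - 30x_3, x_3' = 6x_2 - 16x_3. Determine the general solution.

Coefficient matrix A = [[-3, -4, 8], [0, 11, -30], [0, 6, -16]].
det(A - λI) = 0 gives eigenvalues λ = -3, -1, -4.
For λ=-3: eigenvector (1,0,0).
For λ=-1: eigenvector (-2,5,2).
For λ=-4: eigenvector (0,2,1).
General solution: C_1e^(-3t)(1,0,0) + C_2e^(-t)(-2,5,2) + C_3e^(-4t)(0,2,1).

x_1(t) = C_1e^(-3t) - 2C_2e^(-t), x_2(t) = 5C_2e^(-t) + 2C_3e^(-4t), x_3(t) = 2C_2e^(-t) + C_3e^(-4t)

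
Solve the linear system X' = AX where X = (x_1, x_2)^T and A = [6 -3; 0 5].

Coefficient matrix A = [[6, -3], [0, 5]].
Characteristic polynomial det(A - λI) = λ^2 - 11λ + 30 = 0.
Eigenvalues λ = 6, 5.
For λ=6: (A-λI) row 1 is [0, -3], so an eigenvector is (1, 0).
For λ=5: (A-λI) row 1 is [1, -3], so an eigenvector is (3, 1).
General solution: C_1e^(6t)(1,0) + C_2e^(5t)(3,1).

x_1(t) = C_1e^(6t) + 3C_2e^(5t), x_2(t) = C_2e^(5t)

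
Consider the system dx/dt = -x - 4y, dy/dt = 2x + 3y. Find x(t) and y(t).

x(t) = C_1e^(t)sin(2t) - C_1e^(t)cos(2t) - C_2e^(t)sin(2t) - C_2e^(t)cos(2t), y(t) = -C_1e^(t)sin(2t) + C_2e^(t)cos(2t)

Coefficient matrix A = [[-1, -4], [2, 3]].
Characteristic polynomial det(A - λI) = λ^2 - 2λ + 5 = 0.
Eigenvalues λ = 1 ± 2i (complex conjugate pair).
For λ=1+2i: an eigenvector is (-1,0) - i(1,-1) = (-1 - i, 0 + i).
A real fundamental pair from Re and Im of e^((1+2i)t)v: X_1 = e^(t)(cos(2t)·(-1,0) + sin(2t)·(1,-1)), X_2 = e^(t)(sin(2t)·(-1,0) - cos(2t)·(1,-1)).
General solution: C_1X_1 + C_2X_2.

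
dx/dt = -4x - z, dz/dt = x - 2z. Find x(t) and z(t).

Coefficient matrix A = [[-4, -1], [1, -2]].
Characteristic polynomial det(A - λI) = λ^2 + 6λ + 9 = 0.
Single eigenvalue λ = -3 with algebraic multiplicity 2.
Eigenvector v = (1,-1); generalized eigenvector w with (A-λI)w=v is (2,-3).
General solution: e^(-3t)[c_1·v + c_2·(t·v + w)].

x(t) = c_1e^(-3t) + c_2te^(-3t) + 2c_2e^(-3t), z(t) = -c_1e^(-3t) - c_2te^(-3t) - 3c_2e^(-3t)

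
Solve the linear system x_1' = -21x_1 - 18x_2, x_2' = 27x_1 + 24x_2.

x_1(t) = -2c_1e^(6t) - c_2e^(-3t), x_2(t) = 3c_1e^(6t) + c_2e^(-3t)

Coefficient matrix A = [[-21, -18], [27, 24]].
Characteristic polynomial det(A - λI) = λ^2 - 3λ - 18 = 0.
Eigenvalues λ = 6, -3.
For λ=6: (A-λI) row 1 is [-27, -18], so an eigenvector is (-2, 3).
For λ=-3: (A-λI) row 1 is [-18, -18], so an eigenvector is (-1, 1).
General solution: c_1e^(6t)(-2,3) + c_2e^(-3t)(-1,1).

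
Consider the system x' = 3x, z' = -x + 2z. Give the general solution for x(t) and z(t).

Coefficient matrix A = [[3, 0], [-1, 2]].
Characteristic polynomial det(A - λI) = λ^2 - 5λ + 6 = 0.
Eigenvalues λ = 2, 3.
For λ=2: (A-λI) row 1 is [1, 0], so an eigenvector is (0, 1).
For λ=3: (A-λI) row 2 is [-1, -1], so an eigenvector is (1, -1).
General solution: K_1e^(2t)(0,1) + K_2e^(3t)(1,-1).

x(t) = K_2e^(3t), z(t) = K_1e^(2t) - K_2e^(3t)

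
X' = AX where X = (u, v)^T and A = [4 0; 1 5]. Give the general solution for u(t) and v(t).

u(t) = c_1e^(4t), v(t) = -c_1e^(4t) + c_2e^(5t)

Coefficient matrix A = [[4, 0], [1, 5]].
Characteristic polynomial det(A - λI) = λ^2 - 9λ + 20 = 0.
Eigenvalues λ = 4, 5.
For λ=4: (A-λI) row 2 is [1, 1], so an eigenvector is (1, -1).
For λ=5: (A-λI) row 1 is [-1, 0], so an eigenvector is (0, 1).
General solution: c_1e^(4t)(1,-1) + c_2e^(5t)(0,1).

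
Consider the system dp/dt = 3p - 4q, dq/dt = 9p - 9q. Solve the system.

Coefficient matrix A = [[3, -4], [9, -9]].
Characteristic polynomial det(A - λI) = λ^2 + 6λ + 9 = 0.
Single eigenvalue λ = -3 with algebraic multiplicity 2.
Eigenvector v = (2,3); generalized eigenvector w with (A-λI)w=v is (1,1).
General solution: e^(-3t)[K_1·v + K_2·(t·v + w)].

p(t) = 2K_1e^(-3t) + 2K_2te^(-3t) + K_2e^(-3t), q(t) = 3K_1e^(-3t) + 3K_2te^(-3t) + K_2e^(-3t)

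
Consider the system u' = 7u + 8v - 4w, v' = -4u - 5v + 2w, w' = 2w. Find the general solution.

Coefficient matrix A = [[7, 8, -4], [-4, -5, 2], [0, 0, 2]].
det(A - λI) = 0 gives eigenvalues λ = -1, 3, 2.
For λ=-1: eigenvector (1,-1,0).
For λ=3: eigenvector (2,-1,0).
For λ=2: eigenvector (4,-2,1).
General solution: C_1e^(-t)(1,-1,0) + C_2e^(3t)(2,-1,0) + C_3e^(2t)(4,-2,1).

u(t) = C_1e^(-t) + 2C_2e^(3t) + 4C_3e^(2t), v(t) = -C_1e^(-t) - C_2e^(3t) - 2C_3e^(2t), w(t) = C_3e^(2t)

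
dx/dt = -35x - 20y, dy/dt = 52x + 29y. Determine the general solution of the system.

Coefficient matrix A = [[-35, -20], [52, 29]].
Characteristic polynomial det(A - λI) = λ^2 + 6λ + 25 = 0.
Eigenvalues λ = -3 ± 4i (complex conjugate pair).
For λ=-3+4i: an eigenvector is (1,-2) - i(2,-3) = (1 - 2i, -2 + 3i).
A real fundamental pair from Re and Im of e^((-3+4i)t)v: X_1 = e^(-3t)(cos(4t)·(1,-2) + sin(4t)·(2,-3)), X_2 = e^(-3t)(sin(4t)·(1,-2) - cos(4t)·(2,-3)).
General solution: K_1X_1 + K_2X_2.

x(t) = 2K_1e^(-3t)sin(4t) + K_1e^(-3t)cos(4t) + K_2e^(-3t)sin(4t) - 2K_2e^(-3t)cos(4t), y(t) = -3K_1e^(-3t)sin(4t) - 2K_1e^(-3t)cos(4t) - 2K_2e^(-3t)sin(4t) + 3K_2e^(-3t)cos(4t)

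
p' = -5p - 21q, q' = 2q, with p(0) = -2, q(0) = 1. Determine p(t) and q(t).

p(t) = -3e^(2t) + e^(-5t), q(t) = e^(2t)

Coefficient matrix A = [[-5, -21], [0, 2]].
Characteristic polynomial det(A - λI) = λ^2 + 3λ - 10 = 0.
Eigenvalues λ = 2, -5.
For λ=2: (A-λI) row 1 is [-7, -21], so an eigenvector is (3, -1).
For λ=-5: (A-λI) row 1 is [0, -21], so an eigenvector is (1, 0).
General solution: c_1e^(2t)(3,-1) + c_2e^(-5t)(1,0).
Applying p(0)=-2, q(0)=1 gives c_1=-1, c_2=1.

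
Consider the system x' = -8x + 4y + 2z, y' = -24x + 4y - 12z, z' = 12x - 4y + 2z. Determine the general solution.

x(t) = c_1e^(-2t) - 2c_2e^(-4t) - c_3e^(4t), y(t) = 2c_1e^(-2t) - 3c_2e^(-4t) - 4c_3e^(4t), z(t) = -c_1e^(-2t) + 2c_2e^(-4t) + 2c_3e^(4t)

Coefficient matrix A = [[-8, 4, 2], [-24, 4, -12], [12, -4, 2]].
det(A - λI) = 0 gives eigenvalues λ = -2, -4, 4.
For λ=-2: eigenvector (1,2,-1).
For λ=-4: eigenvector (-2,-3,2).
For λ=4: eigenvector (-1,-4,2).
General solution: c_1e^(-2t)(1,2,-1) + c_2e^(-4t)(-2,-3,2) + c_3e^(4t)(-1,-4,2).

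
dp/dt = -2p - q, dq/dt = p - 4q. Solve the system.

Coefficient matrix A = [[-2, -1], [1, -4]].
Characteristic polynomial det(A - λI) = λ^2 + 6λ + 9 = 0.
Single eigenvalue λ = -3 with algebraic multiplicity 2.
Eigenvector v = (1,1); generalized eigenvector w with (A-λI)w=v is (0,-1).
General solution: e^(-3t)[c_1·v + c_2·(t·v + w)].

p(t) = c_1e^(-3t) + c_2te^(-3t), q(t) = c_1e^(-3t) + c_2te^(-3t) - c_2e^(-3t)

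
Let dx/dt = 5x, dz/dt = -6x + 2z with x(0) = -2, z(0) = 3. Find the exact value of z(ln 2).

A = [[5,0],[-6,2]]; eigenvalues λ = 2, 5.
Eigenvectors: (0,1) for λ=2, (-1,2) for λ=5.
From the initial condition, c_1 = -1, c_2 = 2.
z(ln 2) = (-1)(2^2)(1) + (2)(2^5)(2) = 124.

124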